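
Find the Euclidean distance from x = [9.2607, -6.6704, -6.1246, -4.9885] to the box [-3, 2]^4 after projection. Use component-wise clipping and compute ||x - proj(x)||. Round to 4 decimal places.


Project each component onto [-3, 2].
clip(9.2607) = 2.0, clip(-6.6704) = -3.0, clip(-6.1246) = -3.0, clip(-4.9885) = -3.0
Projection = [2.0, -3.0, -3.0, -3.0]
Squared diffs: [52.7178, 13.4718, 9.7631, 3.9541]
Distance = sqrt(79.9068) = 8.9391


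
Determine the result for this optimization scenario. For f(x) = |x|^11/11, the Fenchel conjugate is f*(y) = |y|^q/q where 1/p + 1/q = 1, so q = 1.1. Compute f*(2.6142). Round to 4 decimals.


The conjugate exponent q satisfies 1/p + 1/q = 1.
p = 11, so q = 11/(11 - 1) = 1.1
|y|^q = 2.6142^1.1 = 2.8779
f*(2.6142) = 2.8779 / 1.1 = 2.6163


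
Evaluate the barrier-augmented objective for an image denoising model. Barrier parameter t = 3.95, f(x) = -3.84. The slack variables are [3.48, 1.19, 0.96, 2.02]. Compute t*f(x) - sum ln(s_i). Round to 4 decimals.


Step 1: Compute log-barrier.
ln values: [1.247, 0.174, -0.0408, 0.7031]
phi = -(1.247 + 0.174 - 0.0408 + 0.7031) = -2.0833
Step 2: Compute augmented objective.
t*f(x) = 3.95*-3.84 = -15.168
Total = -15.168 - 2.0833 = -17.2513


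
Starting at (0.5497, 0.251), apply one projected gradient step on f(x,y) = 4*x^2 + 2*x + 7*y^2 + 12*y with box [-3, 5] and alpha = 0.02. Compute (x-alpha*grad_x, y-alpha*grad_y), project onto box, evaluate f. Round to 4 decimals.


Step 1: Compute gradient at (0.5497, 0.251).
grad_x = 2*4*0.5497 + 2 = 6.3976
grad_y = 2*7*0.251 + 12 = 15.514
Step 2: Gradient step.
x_raw = 0.5497 - 0.02*6.3976 = 0.4217
y_raw = 0.251 - 0.02*15.514 = -0.0593
Step 3: Project onto [-3, 5].
x_proj = clip(0.4217) = 0.4217
y_proj = clip(-0.0593) = -0.0593
Step 4: Evaluate f.
f(0.4217, -0.0593) = 0.8682


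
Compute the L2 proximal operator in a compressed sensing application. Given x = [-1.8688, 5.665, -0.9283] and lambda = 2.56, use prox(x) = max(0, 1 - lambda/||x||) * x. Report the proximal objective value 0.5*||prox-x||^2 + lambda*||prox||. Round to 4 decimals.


Step 1: Compute ||x||.
||x|| = 6.0371
Step 2: Compute scaling factor.
scale = max(0, 1 - 2.56/6.0371) = 0.576
Step 3: prox(x) = [-1.0763, 3.2628, -0.5347]
||prox(x)|| = 3.4771
Step 4: Proximal objective.
0.5*||prox-x||^2 = 3.2768
lambda*||prox|| = 8.9014
Total = 12.1781


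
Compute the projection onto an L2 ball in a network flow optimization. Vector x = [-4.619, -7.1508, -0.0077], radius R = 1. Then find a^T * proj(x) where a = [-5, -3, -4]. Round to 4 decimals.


Step 1: Compute ||x|| (intermediates to 6 decimals).
||x|| = sqrt((-4.619)^2 + (-7.1508)^2 + (-0.0077)^2) = 8.512882
Step 2: Project.
Since ||x|| > R, scale = R/||x|| = 1/8.512882 = 0.117469, proj(x) = scale * x
proj(x) = [-0.542589, -0.839997, -0.000905]
Step 3: Dot product.
a^T * proj(x) = -5*(-0.542589) - 3*(-0.839997) - 4*(-0.000905) = 5.2366


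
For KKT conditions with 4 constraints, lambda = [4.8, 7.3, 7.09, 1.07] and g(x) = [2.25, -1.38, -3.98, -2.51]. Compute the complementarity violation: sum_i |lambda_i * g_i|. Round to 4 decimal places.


KKT complementary slackness check:
lambda_1 * g_1 = 4.8 * 2.25 = 10.8
lambda_2 * g_2 = 7.3 * -1.38 = -10.074
lambda_3 * g_3 = 7.09 * -3.98 = -28.2182
lambda_4 * g_4 = 1.07 * -2.51 = -2.6857
Total violation = 10.8 + 10.074 + 28.2182 + 2.6857 = 51.7779


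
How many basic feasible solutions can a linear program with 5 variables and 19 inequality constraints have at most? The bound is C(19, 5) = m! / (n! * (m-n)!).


Each vertex corresponds to some choice of n active constraints out of m, so the number of vertices is at most C(m, n) = m! / (n!(m-n)!).
m = 19, n = 5
Numerator: 19 * 18 * 17 * 16 * 15
Denominator: 5! = 120
C(19, 5) = 11628


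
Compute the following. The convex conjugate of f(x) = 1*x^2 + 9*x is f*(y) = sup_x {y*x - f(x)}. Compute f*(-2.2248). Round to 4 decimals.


f*(y) = sup_x {y*x - a*x^2 - b*x} = sup_x {(y-b)*x - a*x^2}
FOC: (y - b) - 2a*x = 0 => x* = (y - b)/(2a)
x* = (-2.2248 - 9)/(2*1) = -5.6124
f*(-2.2248) = (y-b)^2/(4a) = (-2.2248 - 9)^2/(4*1)
= 125.9961/4 = 31.499


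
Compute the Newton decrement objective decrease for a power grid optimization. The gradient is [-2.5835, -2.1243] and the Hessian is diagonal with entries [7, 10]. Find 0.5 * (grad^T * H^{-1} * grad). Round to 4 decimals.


Step 1: H is diagonal, so H^(-1) * g = [-0.3691, -0.2124].
Step 2: g^T H^(-1) g = sum_i g_i^2 / H_ii
  = (-2.5835)^2/7 + (-2.1243)^2/10
  = 0.9535 + 0.4513 = 1.4048
Step 3: Objective decrease = 0.5 * g^T H^(-1) g = 0.7024


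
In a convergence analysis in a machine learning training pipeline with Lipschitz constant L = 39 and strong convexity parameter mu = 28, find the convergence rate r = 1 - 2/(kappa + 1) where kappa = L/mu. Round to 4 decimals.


Step 1: Compute the condition number.
kappa = L/mu = 39/28 = 1.3929
Step 2: Compute the convergence rate.
r = 1 - 2/(kappa + 1) = 1 - 2*mu/(L + mu) = (L - mu)/(L + mu) = 11/67 = 0.1642


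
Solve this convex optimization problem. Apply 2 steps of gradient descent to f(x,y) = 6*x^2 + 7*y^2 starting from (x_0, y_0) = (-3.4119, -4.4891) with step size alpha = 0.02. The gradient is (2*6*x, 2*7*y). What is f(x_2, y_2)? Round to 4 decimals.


Gradient descent on f(x,y) = 6*x^2 + 7*y^2.
Starting point: (-3.4119, -4.4891), alpha = 0.02
Step 1: grad_x = 2*6*-3.4119 = -40.9428, grad_y = 2*7*-4.4891 = -62.8474
  x_1 = -3.4119 - 0.02*-40.9428 = -2.593
  y_1 = -4.4891 - 0.02*-62.8474 = -3.2322
Step 2: grad_x = 2*6*-2.593 = -31.1165, grad_y = 2*7*-3.2322 = -45.2501
  x_2 = -2.593 - 0.02*-31.1165 = -1.9707
  y_2 = -3.2322 - 0.02*-45.2501 = -2.3271
f(-1.9707, -2.3271) = 6*(-1.9707)^2 + 7*(-2.3271)^2 = 61.2116


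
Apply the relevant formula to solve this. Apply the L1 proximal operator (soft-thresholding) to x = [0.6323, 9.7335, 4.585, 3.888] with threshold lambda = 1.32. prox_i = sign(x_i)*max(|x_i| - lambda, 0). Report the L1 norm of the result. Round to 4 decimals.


Soft-thresholding with lambda = 1.32:
prox(0.6323) = sign(0.6323)*max(|0.6323| - 1.32, 0) = 0.0
prox(9.7335) = sign(9.7335)*max(|9.7335| - 1.32, 0) = 8.4135
prox(4.585) = sign(4.585)*max(|4.585| - 1.32, 0) = 3.265
prox(3.888) = sign(3.888)*max(|3.888| - 1.32, 0) = 2.568
prox(x) = [0.0, 8.4135, 3.265, 2.568]
||prox(x)||_1 = 0.0 + 8.4135 + 3.265 + 2.568 = 14.2465


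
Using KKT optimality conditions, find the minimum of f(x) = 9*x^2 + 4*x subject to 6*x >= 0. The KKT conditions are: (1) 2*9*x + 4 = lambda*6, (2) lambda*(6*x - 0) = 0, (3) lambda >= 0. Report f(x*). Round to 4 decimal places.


Step 1: Try lambda = 0 (constraint inactive).
x_unc = -4/(2*9) = -0.2222
Check: 6*-0.2222 = -1.3332 < 0 -- violated!
Step 2: Constraint must be active: 6*x = 0
x* = 0/6 = 0.0
lambda = (2*9*0.0 + 4)/6 = 0.6667
Step 3: Compute optimal value.
f(x*) = 9*0.0^2 + 4*0.0 = 0.0


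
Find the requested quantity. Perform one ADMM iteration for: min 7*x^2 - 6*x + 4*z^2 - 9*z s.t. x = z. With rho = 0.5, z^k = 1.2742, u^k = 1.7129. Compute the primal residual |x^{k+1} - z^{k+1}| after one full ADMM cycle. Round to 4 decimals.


ADMM iteration with rho = 0.5, z^k = 1.2742, u^k = 1.7129
Step 1: x-update.
Minimize 7*x^2 - 6*x + (0.5/2)*(x - 1.2742 + 1.7129)^2
FOC: (2*7 + 0.5)*x = 6 + 0.5*(1.2742 - 1.7129)
x^{k+1} = 0.3987
Step 2: z-update.
Minimize 4*z^2 - 9*z + (0.5/2)*(0.3987 - z + 1.7129)^2
FOC: (2*4 + 0.5)*z = 9 + 0.5*(0.3987 + 1.7129)
z^{k+1} = 1.183
Step 3: u-update.
u^{k+1} = 1.7129 + 0.3987 - 1.183 = 0.9285
Step 4: Primal residual = |0.3987 - 1.183| = 0.7844


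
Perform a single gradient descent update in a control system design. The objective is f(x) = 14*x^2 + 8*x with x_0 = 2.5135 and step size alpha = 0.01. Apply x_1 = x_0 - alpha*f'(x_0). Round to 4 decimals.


We compute the gradient at x_0 and apply the update.
f'(x) = 28*x + 8
f'(2.5135) = 28*2.5135 + 8 = 78.378
x_1 = 2.5135 - 0.01*78.378 = 1.7297


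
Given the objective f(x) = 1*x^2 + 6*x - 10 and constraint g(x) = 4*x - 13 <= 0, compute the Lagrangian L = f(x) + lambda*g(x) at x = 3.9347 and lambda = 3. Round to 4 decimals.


Step 1: Evaluate f(x).
f(3.9347) = 1*3.9347^2 + 6*3.9347 - 10 = 29.0901
Step 2: Evaluate g(x).
g(3.9347) = 4*3.9347 - 13 = 2.7388
Step 3: Compute Lagrangian.
L = 29.0901 + 3*2.7388 = 37.3065


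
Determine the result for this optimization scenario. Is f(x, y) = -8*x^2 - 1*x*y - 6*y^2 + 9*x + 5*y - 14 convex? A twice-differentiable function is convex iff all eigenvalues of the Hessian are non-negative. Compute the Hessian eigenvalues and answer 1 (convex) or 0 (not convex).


The Hessian of f(x,y) = -8*x^2 - 1*x*y - 6*y^2 + 9*x + 5*y - 14 is:
H = [[-16, -1], [-1, -12]]
Trace = -16 - 12 = -28
Determinant = -16*-12 - (-1)^2 = 191
Discriminant = (-28)^2 - 4*191 = 20.0
Eigenvalues: lambda_1 = -16.2361, lambda_2 = -11.7639
The function is not convex.

0


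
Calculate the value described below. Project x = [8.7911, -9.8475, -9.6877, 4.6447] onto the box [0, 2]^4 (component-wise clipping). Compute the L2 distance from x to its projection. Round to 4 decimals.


Project each component onto [0, 2].
clip(8.7911) = 2.0, clip(-9.8475) = 0.0, clip(-9.6877) = 0.0, clip(4.6447) = 2.0
Projection = [2.0, 0.0, 0.0, 2.0]
Squared diffs: [46.119, 96.9733, 93.8515, 6.9944]
Distance = sqrt(243.9382) = 15.6185


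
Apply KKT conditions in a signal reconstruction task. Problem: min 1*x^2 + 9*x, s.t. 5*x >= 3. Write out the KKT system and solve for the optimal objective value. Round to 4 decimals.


Step 1: Try lambda = 0 (constraint inactive).
x_unc = -9/(2*1) = -4.5
Check: 5*-4.5 = -22.5 < 3 -- violated!
Step 2: Constraint must be active: 5*x = 3
x* = 3/5 = 0.6
lambda = (2*1*0.6 + 9)/5 = 2.04
Step 3: Compute optimal value.
f(x*) = 1*0.6^2 + 9*0.6 = 5.76


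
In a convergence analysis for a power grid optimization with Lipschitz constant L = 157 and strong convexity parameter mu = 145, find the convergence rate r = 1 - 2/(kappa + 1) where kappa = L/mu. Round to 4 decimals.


Step 1: Compute the condition number.
kappa = L/mu = 157/145 = 1.0828
Step 2: Compute the convergence rate.
r = 1 - 2/(kappa + 1) = 1 - 2*mu/(L + mu) = (L - mu)/(L + mu) = 12/302 = 0.0397


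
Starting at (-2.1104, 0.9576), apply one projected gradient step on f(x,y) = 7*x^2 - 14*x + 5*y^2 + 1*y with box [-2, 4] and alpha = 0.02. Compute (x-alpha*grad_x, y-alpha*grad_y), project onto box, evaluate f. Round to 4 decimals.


Step 1: Compute gradient at (-2.1104, 0.9576).
grad_x = 2*7*-2.1104 - 14 = -43.5456
grad_y = 2*5*0.9576 + 1 = 10.576
Step 2: Gradient step.
x_raw = -2.1104 - 0.02*-43.5456 = -1.2395
y_raw = 0.9576 - 0.02*10.576 = 0.7461
Step 3: Project onto [-2, 4].
x_proj = clip(-1.2395) = -1.2395
y_proj = clip(0.7461) = 0.7461
Step 4: Evaluate f.
f(-1.2395, 0.7461) = 31.6364


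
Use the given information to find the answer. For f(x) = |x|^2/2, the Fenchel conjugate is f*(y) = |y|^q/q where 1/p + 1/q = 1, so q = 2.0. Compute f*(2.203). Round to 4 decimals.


The conjugate exponent q satisfies 1/p + 1/q = 1.
p = 2, so q = 2/(2 - 1) = 2.0
|y|^q = 2.203^2.0 = 4.8532
f*(2.203) = 4.8532 / 2.0 = 2.4266


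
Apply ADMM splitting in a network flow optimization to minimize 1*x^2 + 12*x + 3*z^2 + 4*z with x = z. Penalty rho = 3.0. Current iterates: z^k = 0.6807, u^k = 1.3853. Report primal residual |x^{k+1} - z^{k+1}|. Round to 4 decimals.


ADMM iteration with rho = 3.0, z^k = 0.6807, u^k = 1.3853
Step 1: x-update.
Minimize 1*x^2 + 12*x + (3.0/2)*(x - 0.6807 + 1.3853)^2
FOC: (2*1 + 3.0)*x = -12 + 3.0*(0.6807 - 1.3853)
x^{k+1} = -2.8228
Step 2: z-update.
Minimize 3*z^2 + 4*z + (3.0/2)*(-2.8228 - z + 1.3853)^2
FOC: (2*3 + 3.0)*z = -4 + 3.0*(-2.8228 + 1.3853)
z^{k+1} = -0.9236
Step 3: u-update.
u^{k+1} = 1.3853 - 2.8228 + 0.9236 = -0.5139
Step 4: Primal residual = |-2.8228 + 0.9236| = 1.8992


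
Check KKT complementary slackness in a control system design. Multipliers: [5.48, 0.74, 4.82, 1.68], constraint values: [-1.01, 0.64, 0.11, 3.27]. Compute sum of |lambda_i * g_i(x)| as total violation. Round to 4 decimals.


KKT complementary slackness check:
lambda_1 * g_1 = 5.48 * -1.01 = -5.5348
lambda_2 * g_2 = 0.74 * 0.64 = 0.4736
lambda_3 * g_3 = 4.82 * 0.11 = 0.5302
lambda_4 * g_4 = 1.68 * 3.27 = 5.4936
Total violation = 5.5348 + 0.4736 + 0.5302 + 5.4936 = 12.0322


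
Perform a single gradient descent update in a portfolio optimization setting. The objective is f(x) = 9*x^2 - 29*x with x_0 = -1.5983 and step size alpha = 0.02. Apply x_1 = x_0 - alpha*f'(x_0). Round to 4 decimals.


We compute the gradient at x_0 and apply the update.
f'(x) = 18*x - 29
f'(-1.5983) = 18*-1.5983 - 29 = -57.7694
x_1 = -1.5983 - 0.02*-57.7694 = -0.4429


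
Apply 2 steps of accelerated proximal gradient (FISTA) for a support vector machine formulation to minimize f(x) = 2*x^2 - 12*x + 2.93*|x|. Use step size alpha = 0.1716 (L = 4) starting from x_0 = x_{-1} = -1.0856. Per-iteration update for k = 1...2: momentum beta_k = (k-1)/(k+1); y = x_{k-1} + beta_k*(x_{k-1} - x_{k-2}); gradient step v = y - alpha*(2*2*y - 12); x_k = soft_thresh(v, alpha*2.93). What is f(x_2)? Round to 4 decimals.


FISTA on f(x) = 2*x^2 - 12*x + 2.93*|x|
L = 4, alpha = 0.1716
Iteration 1: beta = 0.0, y = -1.0856 + 0.0*(-1.0856 + 1.0856) = -1.0856
  grad(y) = -16.3424, v = y - alpha*grad = 1.7188
  prox(v) = soft_thresh(1.7188, 0.5028) = 1.216
Iteration 2: beta = 0.3333, y = 1.216 + 0.3333*(1.216 + 1.0856) = 1.9832
  grad(y) = -4.0674, v = y - alpha*grad = 2.6811
  prox(v) = soft_thresh(2.6811, 0.5028) = 2.1783
f(x_2) = 2*2.1783^2 - 12*2.1783 + 2.93*|2.1783| = -10.2672


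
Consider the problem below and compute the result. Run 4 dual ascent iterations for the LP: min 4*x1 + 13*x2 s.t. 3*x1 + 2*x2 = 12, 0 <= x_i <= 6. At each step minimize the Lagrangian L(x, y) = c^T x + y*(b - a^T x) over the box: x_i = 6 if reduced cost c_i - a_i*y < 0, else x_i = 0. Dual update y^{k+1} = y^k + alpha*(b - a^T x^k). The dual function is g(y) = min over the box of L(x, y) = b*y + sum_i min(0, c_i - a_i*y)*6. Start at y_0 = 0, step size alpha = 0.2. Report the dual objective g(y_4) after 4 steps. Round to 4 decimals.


Dual ascent for LP: min 4*x1 + 13*x2, 3*x1 + 2*x2 = 12, 0 <= x_i <= 6
Step 1: y^k = 0.0, reduced costs: (4.0, 13.0)
  x^k = (0.0, 0.0), subgradient = b - a^T x = 12.0
  y^{k+1} = 0.0 + 0.2*12.0 = 2.4
Step 2: y^k = 2.4, reduced costs: (-3.2, 8.2)
  x^k = (6.0, 0.0), subgradient = b - a^T x = -6.0
  y^{k+1} = 2.4 + 0.2*-6.0 = 1.2
Step 3: y^k = 1.2, reduced costs: (0.4, 10.6)
  x^k = (0.0, 0.0), subgradient = b - a^T x = 12.0
  y^{k+1} = 1.2 + 0.2*12.0 = 3.6
Step 4: y^k = 3.6, reduced costs: (-6.8, 5.8)
  x^k = (6.0, 0.0), subgradient = b - a^T x = -6.0
  y^{k+1} = 3.6 + 0.2*-6.0 = 2.4
Dual objective at y_4 = 2.4: reduced costs (-3.2, 8.2), box minimizer x = (6.0, 0.0)
g(y_4) = b*y + (c1 - a1*y)*x1 + (c2 - a2*y)*x2 = 12*2.4 + (-3.2)*6.0 + 8.2*0.0 = 28.8 - 19.2 + 0.0 = 9.6


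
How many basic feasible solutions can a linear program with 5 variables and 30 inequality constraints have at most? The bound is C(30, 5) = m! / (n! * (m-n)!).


Each vertex corresponds to some choice of n active constraints out of m, so the number of vertices is at most C(m, n) = m! / (n!(m-n)!).
m = 30, n = 5
Numerator: 30 * 29 * 28 * 27 * 26
Denominator: 5! = 120
C(30, 5) = 142506


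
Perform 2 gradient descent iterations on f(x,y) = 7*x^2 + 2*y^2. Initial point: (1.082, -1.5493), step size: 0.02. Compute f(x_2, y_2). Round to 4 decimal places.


Gradient descent on f(x,y) = 7*x^2 + 2*y^2.
Starting point: (1.082, -1.5493), alpha = 0.02
Step 1: grad_x = 2*7*1.082 = 15.148, grad_y = 2*2*-1.5493 = -6.1972
  x_1 = 1.082 - 0.02*15.148 = 0.779
  y_1 = -1.5493 - 0.02*-6.1972 = -1.4254
Step 2: grad_x = 2*7*0.779 = 10.9066, grad_y = 2*2*-1.4254 = -5.7014
  x_2 = 0.779 - 0.02*10.9066 = 0.5609
  y_2 = -1.4254 - 0.02*-5.7014 = -1.3113
f(0.5609, -1.3113) = 7*0.5609^2 + 2*(-1.3113)^2 = 5.6415


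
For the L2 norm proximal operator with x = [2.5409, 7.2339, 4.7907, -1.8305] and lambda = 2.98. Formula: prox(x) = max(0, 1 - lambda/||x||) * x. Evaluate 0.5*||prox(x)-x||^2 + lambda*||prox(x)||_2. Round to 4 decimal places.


Step 1: Compute ||x||.
||x|| = 9.2243
Step 2: Compute scaling factor.
scale = max(0, 1 - 2.98/9.2243) = 0.6769
Step 3: prox(x) = [1.72, 4.8969, 3.243, -1.2391]
||prox(x)|| = 6.2443
Step 4: Proximal objective.
0.5*||prox-x||^2 = 4.4402
lambda*||prox|| = 18.608
Total = 23.0481


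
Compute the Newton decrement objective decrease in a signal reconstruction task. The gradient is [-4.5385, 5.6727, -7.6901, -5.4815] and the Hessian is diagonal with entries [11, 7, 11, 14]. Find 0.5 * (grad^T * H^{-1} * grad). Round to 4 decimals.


Step 1: H is diagonal, so H^(-1) * g = [-0.4126, 0.8104, -0.6991, -0.3915].
Step 2: g^T H^(-1) g = sum_i g_i^2 / H_ii
  = (-4.5385)^2/11 + (5.6727)^2/7 + (-7.6901)^2/11 + (-5.4815)^2/14
  = 1.8725 + 4.5971 + 5.3761 + 2.1462 = 13.992
Step 3: Objective decrease = 0.5 * g^T H^(-1) g = 6.996


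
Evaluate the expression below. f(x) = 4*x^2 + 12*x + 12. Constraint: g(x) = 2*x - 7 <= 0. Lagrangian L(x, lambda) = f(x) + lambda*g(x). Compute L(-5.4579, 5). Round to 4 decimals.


Step 1: Evaluate f(x).
f(-5.4579) = 4*(-5.4579)^2 + 12*(-5.4579) + 12 = 65.6599
Step 2: Evaluate g(x).
g(-5.4579) = 2*-5.4579 - 7 = -17.9158
Step 3: Compute Lagrangian.
L = 65.6599 + 5*-17.9158 = -23.9191


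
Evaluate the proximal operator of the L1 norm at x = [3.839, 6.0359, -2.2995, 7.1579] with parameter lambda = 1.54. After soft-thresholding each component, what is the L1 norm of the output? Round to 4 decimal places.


Soft-thresholding with lambda = 1.54:
prox(3.839) = sign(3.839)*max(|3.839| - 1.54, 0) = 2.299
prox(6.0359) = sign(6.0359)*max(|6.0359| - 1.54, 0) = 4.4959
prox(-2.2995) = sign(-2.2995)*max(|-2.2995| - 1.54, 0) = -0.7595
prox(7.1579) = sign(7.1579)*max(|7.1579| - 1.54, 0) = 5.6179
prox(x) = [2.299, 4.4959, -0.7595, 5.6179]
||prox(x)||_1 = 2.299 + 4.4959 + 0.7595 + 5.6179 = 13.1723


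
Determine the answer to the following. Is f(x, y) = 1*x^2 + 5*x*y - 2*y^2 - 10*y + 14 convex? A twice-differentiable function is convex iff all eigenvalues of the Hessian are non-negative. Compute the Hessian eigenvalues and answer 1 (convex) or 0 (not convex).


The Hessian of f(x,y) = 1*x^2 + 5*x*y - 2*y^2 - 10*y + 14 is:
H = [[2, 5], [5, -4]]
Trace = 2 - 4 = -2
Determinant = 2*-4 - (5)^2 = -33
Discriminant = (-2)^2 - 4*-33 = 136.0
Eigenvalues: lambda_1 = -6.831, lambda_2 = 4.831
The function is not convex.

0


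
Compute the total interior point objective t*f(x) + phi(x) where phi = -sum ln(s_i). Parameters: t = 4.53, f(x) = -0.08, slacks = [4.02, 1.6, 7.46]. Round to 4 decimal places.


Step 1: Compute log-barrier.
ln values: [1.3913, 0.47, 2.0096]
phi = -(1.3913 + 0.47 + 2.0096) = -3.8708
Step 2: Compute augmented objective.
t*f(x) = 4.53*-0.08 = -0.3624
Total = -0.3624 - 3.8708 = -4.2332


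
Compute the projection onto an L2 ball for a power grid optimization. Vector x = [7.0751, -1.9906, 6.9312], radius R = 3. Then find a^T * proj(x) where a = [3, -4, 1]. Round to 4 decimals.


Step 1: Compute ||x|| (intermediates to 6 decimals).
||x|| = sqrt(7.0751^2 + (-1.9906)^2 + 6.9312^2) = 10.102527
Step 2: Project.
Since ||x|| > R, scale = R/||x|| = 3/10.102527 = 0.296955, proj(x) = scale * x
proj(x) = [2.100986, -0.591119, 2.058254]
Step 3: Dot product.
a^T * proj(x) = 3*2.100986 - 4*(-0.591119) + 1*2.058254 = 10.7257


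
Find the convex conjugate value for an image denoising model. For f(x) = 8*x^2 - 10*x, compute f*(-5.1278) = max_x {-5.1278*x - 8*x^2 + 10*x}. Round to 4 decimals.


f*(y) = sup_x {y*x - a*x^2 - b*x} = sup_x {(y-b)*x - a*x^2}
FOC: (y - b) - 2a*x = 0 => x* = (y - b)/(2a)
x* = (-5.1278 + 10)/(2*8) = 0.3045
f*(-5.1278) = (y-b)^2/(4a) = (-5.1278 + 10)^2/(4*8)
= 23.7383/32 = 0.7418


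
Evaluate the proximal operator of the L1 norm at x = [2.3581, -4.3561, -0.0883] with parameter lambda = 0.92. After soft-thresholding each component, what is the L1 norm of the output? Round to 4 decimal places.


Soft-thresholding with lambda = 0.92:
prox(2.3581) = sign(2.3581)*max(|2.3581| - 0.92, 0) = 1.4381
prox(-4.3561) = sign(-4.3561)*max(|-4.3561| - 0.92, 0) = -3.4361
prox(-0.0883) = sign(-0.0883)*max(|-0.0883| - 0.92, 0) = 0.0
prox(x) = [1.4381, -3.4361, 0.0]
||prox(x)||_1 = 1.4381 + 3.4361 + 0.0 = 4.8742


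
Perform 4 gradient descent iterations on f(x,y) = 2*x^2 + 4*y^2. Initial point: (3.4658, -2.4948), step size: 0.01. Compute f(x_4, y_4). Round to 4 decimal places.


Gradient descent on f(x,y) = 2*x^2 + 4*y^2.
Starting point: (3.4658, -2.4948), alpha = 0.01
Step 1: grad_x = 2*2*3.4658 = 13.8632, grad_y = 2*4*-2.4948 = -19.9584
  x_1 = 3.4658 - 0.01*13.8632 = 3.3272
  y_1 = -2.4948 - 0.01*-19.9584 = -2.2952
Step 2: grad_x = 2*2*3.3272 = 13.3087, grad_y = 2*4*-2.2952 = -18.3617
  x_2 = 3.3272 - 0.01*13.3087 = 3.1941
  y_2 = -2.2952 - 0.01*-18.3617 = -2.1116
Step 3: grad_x = 2*2*3.1941 = 12.7763, grad_y = 2*4*-2.1116 = -16.8928
  x_3 = 3.1941 - 0.01*12.7763 = 3.0663
  y_3 = -2.1116 - 0.01*-16.8928 = -1.9427
Step 4: grad_x = 2*2*3.0663 = 12.2653, grad_y = 2*4*-1.9427 = -15.5414
  x_4 = 3.0663 - 0.01*12.2653 = 2.9437
  y_4 = -1.9427 - 0.01*-15.5414 = -1.7873
f(2.9437, -1.7873) = 2*2.9437^2 + 4*(-1.7873)^2 = 30.1075


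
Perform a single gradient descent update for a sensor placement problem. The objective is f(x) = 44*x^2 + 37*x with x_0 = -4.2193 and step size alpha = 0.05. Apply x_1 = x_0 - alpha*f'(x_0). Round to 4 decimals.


We compute the gradient at x_0 and apply the update.
f'(x) = 88*x + 37
f'(-4.2193) = 88*-4.2193 + 37 = -334.2984
x_1 = -4.2193 - 0.05*-334.2984 = 12.4956


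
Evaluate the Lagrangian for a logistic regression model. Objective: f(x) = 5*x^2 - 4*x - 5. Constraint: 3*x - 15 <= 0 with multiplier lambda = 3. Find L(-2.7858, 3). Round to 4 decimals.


Step 1: Evaluate f(x).
f(-2.7858) = 5*(-2.7858)^2 - 4*(-2.7858) - 5 = 44.9466
Step 2: Evaluate g(x).
g(-2.7858) = 3*-2.7858 - 15 = -23.3574
Step 3: Compute Lagrangian.
L = 44.9466 + 3*-23.3574 = -25.1256


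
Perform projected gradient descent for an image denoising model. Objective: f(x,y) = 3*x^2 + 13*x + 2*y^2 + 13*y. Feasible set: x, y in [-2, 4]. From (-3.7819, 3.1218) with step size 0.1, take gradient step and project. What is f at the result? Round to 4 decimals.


Step 1: Compute gradient at (-3.7819, 3.1218).
grad_x = 2*3*-3.7819 + 13 = -9.6914
grad_y = 2*2*3.1218 + 13 = 25.4872
Step 2: Gradient step.
x_raw = -3.7819 - 0.1*-9.6914 = -2.8128
y_raw = 3.1218 - 0.1*25.4872 = 0.5731
Step 3: Project onto [-2, 4].
x_proj = clip(-2.8128) = -2.0
y_proj = clip(0.5731) = 0.5731
Step 4: Evaluate f.
f(-2.0, 0.5731) = -5.8931


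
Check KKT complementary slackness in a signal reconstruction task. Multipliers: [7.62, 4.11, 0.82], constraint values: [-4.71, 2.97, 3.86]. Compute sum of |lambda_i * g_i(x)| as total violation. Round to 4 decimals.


KKT complementary slackness check:
lambda_1 * g_1 = 7.62 * -4.71 = -35.8902
lambda_2 * g_2 = 4.11 * 2.97 = 12.2067
lambda_3 * g_3 = 0.82 * 3.86 = 3.1652
Total violation = 35.8902 + 12.2067 + 3.1652 = 51.2621


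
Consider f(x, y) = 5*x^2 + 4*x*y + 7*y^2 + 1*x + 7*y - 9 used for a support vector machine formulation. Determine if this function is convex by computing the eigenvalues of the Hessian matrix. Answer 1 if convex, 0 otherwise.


The Hessian of f(x,y) = 5*x^2 + 4*x*y + 7*y^2 + 1*x + 7*y - 9 is:
H = [[10, 4], [4, 14]]
Trace = 10 + 14 = 24
Determinant = 10*14 - (4)^2 = 124
Discriminant = (24)^2 - 4*124 = 80.0
Eigenvalues: lambda_1 = 7.5279, lambda_2 = 16.4721
The function is convex.

1


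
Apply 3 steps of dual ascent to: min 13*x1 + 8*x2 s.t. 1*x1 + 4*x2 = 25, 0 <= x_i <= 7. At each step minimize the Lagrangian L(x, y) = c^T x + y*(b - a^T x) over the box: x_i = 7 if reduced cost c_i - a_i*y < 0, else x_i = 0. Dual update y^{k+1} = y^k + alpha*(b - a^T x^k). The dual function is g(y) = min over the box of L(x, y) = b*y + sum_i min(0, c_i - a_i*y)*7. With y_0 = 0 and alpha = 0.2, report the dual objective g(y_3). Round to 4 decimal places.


Dual ascent for LP: min 13*x1 + 8*x2, 1*x1 + 4*x2 = 25, 0 <= x_i <= 7
Step 1: y^k = 0.0, reduced costs: (13.0, 8.0)
  x^k = (0.0, 0.0), subgradient = b - a^T x = 25.0
  y^{k+1} = 0.0 + 0.2*25.0 = 5.0
Step 2: y^k = 5.0, reduced costs: (8.0, -12.0)
  x^k = (0.0, 7.0), subgradient = b - a^T x = -3.0
  y^{k+1} = 5.0 + 0.2*-3.0 = 4.4
Step 3: y^k = 4.4, reduced costs: (8.6, -9.6)
  x^k = (0.0, 7.0), subgradient = b - a^T x = -3.0
  y^{k+1} = 4.4 + 0.2*-3.0 = 3.8
Dual objective at y_3 = 3.8: reduced costs (9.2, -7.2), box minimizer x = (0.0, 7.0)
g(y_3) = b*y + (c1 - a1*y)*x1 + (c2 - a2*y)*x2 = 25*3.8 + 9.2*0.0 + (-7.2)*7.0 = 95.0 + 0.0 - 50.4 = 44.6


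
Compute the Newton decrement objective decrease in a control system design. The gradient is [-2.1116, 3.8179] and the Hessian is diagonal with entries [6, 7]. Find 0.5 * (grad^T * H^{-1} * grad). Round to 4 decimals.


Step 1: H is diagonal, so H^(-1) * g = [-0.3519, 0.5454].
Step 2: g^T H^(-1) g = sum_i g_i^2 / H_ii
  = (-2.1116)^2/6 + (3.8179)^2/7
  = 0.7431 + 2.0823 = 2.8255
Step 3: Objective decrease = 0.5 * g^T H^(-1) g = 1.4127


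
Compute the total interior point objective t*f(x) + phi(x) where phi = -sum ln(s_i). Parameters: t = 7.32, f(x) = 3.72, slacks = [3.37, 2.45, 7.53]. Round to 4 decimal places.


Step 1: Compute log-barrier.
ln values: [1.2149, 0.8961, 2.0189]
phi = -(1.2149 + 0.8961 + 2.0189) = -4.1299
Step 2: Compute augmented objective.
t*f(x) = 7.32*3.72 = 27.2304
Total = 27.2304 - 4.1299 = 23.1005


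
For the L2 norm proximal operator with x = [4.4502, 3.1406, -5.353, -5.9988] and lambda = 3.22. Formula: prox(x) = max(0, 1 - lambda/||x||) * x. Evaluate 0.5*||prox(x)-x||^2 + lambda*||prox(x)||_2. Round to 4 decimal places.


Step 1: Compute ||x||.
||x|| = 9.7112
Step 2: Compute scaling factor.
scale = max(0, 1 - 3.22/9.7112) = 0.6684
Step 3: prox(x) = [2.9746, 2.0993, -3.5781, -4.0097]
||prox(x)|| = 6.4912
Step 4: Proximal objective.
0.5*||prox-x||^2 = 5.1842
lambda*||prox|| = 20.9017
Total = 26.0859


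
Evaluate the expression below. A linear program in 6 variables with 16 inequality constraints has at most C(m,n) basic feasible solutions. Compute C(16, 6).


Each vertex corresponds to some choice of n active constraints out of m, so the number of vertices is at most C(m, n) = m! / (n!(m-n)!).
m = 16, n = 6
Numerator: 16 * 15 * 14 * 13 * 12 * 11
Denominator: 6! = 720
C(16, 6) = 8008


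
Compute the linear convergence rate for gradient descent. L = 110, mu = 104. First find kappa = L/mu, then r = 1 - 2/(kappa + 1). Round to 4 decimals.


Step 1: Compute the condition number.
kappa = L/mu = 110/104 = 1.0577
Step 2: Compute the convergence rate.
r = 1 - 2/(kappa + 1) = 1 - 2*mu/(L + mu) = (L - mu)/(L + mu) = 6/214 = 0.028


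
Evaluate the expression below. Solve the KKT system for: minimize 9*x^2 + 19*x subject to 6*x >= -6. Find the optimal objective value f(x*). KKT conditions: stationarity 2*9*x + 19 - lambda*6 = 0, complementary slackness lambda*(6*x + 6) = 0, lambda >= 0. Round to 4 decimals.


Step 1: Try lambda = 0 (constraint inactive).
x_unc = -19/(2*9) = -1.0556
Check: 6*-1.0556 = -6.3336 < -6 -- violated!
Step 2: Constraint must be active: 6*x = -6
x* = -6/6 = -1.0
lambda = (2*9*(-1.0) + 19)/6 = 0.1667
Step 3: Compute optimal value.
f(x*) = 9*(-1.0)^2 + 19*(-1.0) = -10.0


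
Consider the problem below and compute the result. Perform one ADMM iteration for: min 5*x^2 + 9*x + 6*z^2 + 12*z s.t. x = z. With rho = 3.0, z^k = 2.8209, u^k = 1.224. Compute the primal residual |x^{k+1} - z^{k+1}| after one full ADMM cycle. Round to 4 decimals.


ADMM iteration with rho = 3.0, z^k = 2.8209, u^k = 1.224
Step 1: x-update.
Minimize 5*x^2 + 9*x + (3.0/2)*(x - 2.8209 + 1.224)^2
FOC: (2*5 + 3.0)*x = -9 + 3.0*(2.8209 - 1.224)
x^{k+1} = -0.3238
Step 2: z-update.
Minimize 6*z^2 + 12*z + (3.0/2)*(-0.3238 - z + 1.224)^2
FOC: (2*6 + 3.0)*z = -12 + 3.0*(-0.3238 + 1.224)
z^{k+1} = -0.62
Step 3: u-update.
u^{k+1} = 1.224 - 0.3238 + 0.62 = 1.5202
Step 4: Primal residual = |-0.3238 + 0.62| = 0.2962


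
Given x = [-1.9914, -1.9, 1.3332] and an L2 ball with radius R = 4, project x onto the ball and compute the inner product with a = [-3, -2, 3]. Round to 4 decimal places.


Step 1: Compute ||x|| (intermediates to 6 decimals).
||x|| = sqrt((-1.9914)^2 + (-1.9)^2 + 1.3332^2) = 3.058283
Step 2: Project.
Since ||x|| <= R, proj = x (no scaling needed).
proj(x) = [-1.9914, -1.9, 1.3332]
Step 3: Dot product.
a^T * proj(x) = -3*(-1.9914) - 2*(-1.9) + 3*1.3332 = 13.7738


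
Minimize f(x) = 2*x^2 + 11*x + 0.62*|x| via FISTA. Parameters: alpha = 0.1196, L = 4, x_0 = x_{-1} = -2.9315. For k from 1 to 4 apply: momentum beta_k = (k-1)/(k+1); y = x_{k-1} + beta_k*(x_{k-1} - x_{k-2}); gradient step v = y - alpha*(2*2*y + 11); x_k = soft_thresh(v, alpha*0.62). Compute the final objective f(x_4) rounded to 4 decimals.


FISTA on f(x) = 2*x^2 + 11*x + 0.62*|x|
L = 4, alpha = 0.1196
Iteration 1: beta = 0.0, y = -2.9315 + 0.0*(-2.9315 + 2.9315) = -2.9315
  grad(y) = -0.726, v = y - alpha*grad = -2.8447
  prox(v) = soft_thresh(-2.8447, 0.0742) = -2.7705
Iteration 2: beta = 0.3333, y = -2.7705 + 0.3333*(-2.7705 + 2.9315) = -2.7169
  grad(y) = 0.1326, v = y - alpha*grad = -2.7327
  prox(v) = soft_thresh(-2.7327, 0.0742) = -2.6586
Iteration 3: beta = 0.5, y = -2.6586 + 0.5*(-2.6586 + 2.7705) = -2.6026
  grad(y) = 0.5897, v = y - alpha*grad = -2.6731
  prox(v) = soft_thresh(-2.6731, 0.0742) = -2.599
Iteration 4: beta = 0.6, y = -2.599 + 0.6*(-2.599 + 2.6586) = -2.5632
  grad(y) = 0.7472, v = y - alpha*grad = -2.6526
  prox(v) = soft_thresh(-2.6526, 0.0742) = -2.5784
f(x_4) = 2*(-2.5784)^2 + 11*(-2.5784) + 0.62*|-2.5784| = -13.4675


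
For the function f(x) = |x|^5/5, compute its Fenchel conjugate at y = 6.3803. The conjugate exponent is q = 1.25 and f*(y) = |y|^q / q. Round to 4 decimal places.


The conjugate exponent q satisfies 1/p + 1/q = 1.
p = 5, so q = 5/(5 - 1) = 1.25
|y|^q = 6.3803^1.25 = 10.1403
f*(6.3803) = 10.1403 / 1.25 = 8.1123


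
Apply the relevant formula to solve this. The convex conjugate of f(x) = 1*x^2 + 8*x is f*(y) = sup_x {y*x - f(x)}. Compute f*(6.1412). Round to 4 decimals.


f*(y) = sup_x {y*x - a*x^2 - b*x} = sup_x {(y-b)*x - a*x^2}
FOC: (y - b) - 2a*x = 0 => x* = (y - b)/(2a)
x* = (6.1412 - 8)/(2*1) = -0.9294
f*(6.1412) = (y-b)^2/(4a) = (6.1412 - 8)^2/(4*1)
= 3.4551/4 = 0.8638


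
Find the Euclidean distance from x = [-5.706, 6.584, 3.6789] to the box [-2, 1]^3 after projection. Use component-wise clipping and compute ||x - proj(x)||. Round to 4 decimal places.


Project each component onto [-2, 1].
clip(-5.706) = -2.0, clip(6.584) = 1.0, clip(3.6789) = 1.0
Projection = [-2.0, 1.0, 1.0]
Squared diffs: [13.7344, 31.1811, 7.1765]
Distance = sqrt(52.092) = 7.2175


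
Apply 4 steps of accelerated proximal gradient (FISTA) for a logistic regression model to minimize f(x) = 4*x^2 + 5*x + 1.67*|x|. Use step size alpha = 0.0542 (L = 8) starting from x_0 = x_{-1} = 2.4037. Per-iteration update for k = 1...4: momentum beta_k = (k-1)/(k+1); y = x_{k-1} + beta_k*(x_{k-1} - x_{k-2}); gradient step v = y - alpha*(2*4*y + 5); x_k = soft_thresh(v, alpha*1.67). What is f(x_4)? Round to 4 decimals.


FISTA on f(x) = 4*x^2 + 5*x + 1.67*|x|
L = 8, alpha = 0.0542
Iteration 1: beta = 0.0, y = 2.4037 + 0.0*(2.4037 - 2.4037) = 2.4037
  grad(y) = 24.2296, v = y - alpha*grad = 1.0905
  prox(v) = soft_thresh(1.0905, 0.0905) = 0.9999
Iteration 2: beta = 0.3333, y = 0.9999 + 0.3333*(0.9999 - 2.4037) = 0.532
  grad(y) = 9.2562, v = y - alpha*grad = 0.0303
  prox(v) = soft_thresh(0.0303, 0.0905) = 0.0
Iteration 3: beta = 0.5, y = 0.0 + 0.5*(0.0 - 0.9999) = -0.5
  grad(y) = 1.0002, v = y - alpha*grad = -0.5542
  prox(v) = soft_thresh(-0.5542, 0.0905) = -0.4637
Iteration 4: beta = 0.6, y = -0.4637 + 0.6*(-0.4637 - 0.0) = -0.7419
  grad(y) = -0.935, v = y - alpha*grad = -0.6912
  prox(v) = soft_thresh(-0.6912, 0.0905) = -0.6007
f(x_4) = 4*(-0.6007)^2 + 5*(-0.6007) + 1.67*|-0.6007| = -0.557


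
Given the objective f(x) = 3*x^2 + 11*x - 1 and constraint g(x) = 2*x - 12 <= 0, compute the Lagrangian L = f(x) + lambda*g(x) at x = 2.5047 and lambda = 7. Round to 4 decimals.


Step 1: Evaluate f(x).
f(2.5047) = 3*2.5047^2 + 11*2.5047 - 1 = 45.3723
Step 2: Evaluate g(x).
g(2.5047) = 2*2.5047 - 12 = -6.9906
Step 3: Compute Lagrangian.
L = 45.3723 + 7*-6.9906 = -3.5619


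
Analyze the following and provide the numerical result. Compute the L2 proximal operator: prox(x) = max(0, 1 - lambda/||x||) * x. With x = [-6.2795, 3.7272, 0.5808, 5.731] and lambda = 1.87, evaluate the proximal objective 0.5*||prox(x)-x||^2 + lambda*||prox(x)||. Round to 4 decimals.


Step 1: Compute ||x||.
||x|| = 9.3009
Step 2: Compute scaling factor.
scale = max(0, 1 - 1.87/9.3009) = 0.7989
Step 3: prox(x) = [-5.017, 2.9778, 0.464, 4.5787]
||prox(x)|| = 7.4309
Step 4: Proximal objective.
0.5*||prox-x||^2 = 1.7485
lambda*||prox|| = 13.8958
Total = 15.6441


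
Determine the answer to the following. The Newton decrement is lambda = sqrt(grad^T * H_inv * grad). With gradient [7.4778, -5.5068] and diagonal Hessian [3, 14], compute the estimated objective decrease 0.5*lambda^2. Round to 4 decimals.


Step 1: H is diagonal, so H^(-1) * g = [2.4926, -0.3933].
Step 2: g^T H^(-1) g = sum_i g_i^2 / H_ii
  = (7.4778)^2/3 + (-5.5068)^2/14
  = 18.6392 + 2.1661 = 20.8052
Step 3: Objective decrease = 0.5 * g^T H^(-1) g = 10.4026


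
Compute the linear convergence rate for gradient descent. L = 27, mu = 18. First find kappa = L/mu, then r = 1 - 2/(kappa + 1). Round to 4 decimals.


Step 1: Compute the condition number.
kappa = L/mu = 27/18 = 1.5
Step 2: Compute the convergence rate.
r = 1 - 2/(kappa + 1) = 1 - 2*mu/(L + mu) = (L - mu)/(L + mu) = 9/45 = 0.2


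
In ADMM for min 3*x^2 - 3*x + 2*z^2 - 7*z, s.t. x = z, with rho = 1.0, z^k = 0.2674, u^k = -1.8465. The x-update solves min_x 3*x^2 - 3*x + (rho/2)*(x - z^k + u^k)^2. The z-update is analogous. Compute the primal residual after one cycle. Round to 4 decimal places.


ADMM iteration with rho = 1.0, z^k = 0.2674, u^k = -1.8465
Step 1: x-update.
Minimize 3*x^2 - 3*x + (1.0/2)*(x - 0.2674 - 1.8465)^2
FOC: (2*3 + 1.0)*x = 3 + 1.0*(0.2674 + 1.8465)
x^{k+1} = 0.7306
Step 2: z-update.
Minimize 2*z^2 - 7*z + (1.0/2)*(0.7306 - z - 1.8465)^2
FOC: (2*2 + 1.0)*z = 7 + 1.0*(0.7306 - 1.8465)
z^{k+1} = 1.1768
Step 3: u-update.
u^{k+1} = -1.8465 + 0.7306 - 1.1768 = -2.2928
Step 4: Primal residual = |0.7306 - 1.1768| = 0.4463


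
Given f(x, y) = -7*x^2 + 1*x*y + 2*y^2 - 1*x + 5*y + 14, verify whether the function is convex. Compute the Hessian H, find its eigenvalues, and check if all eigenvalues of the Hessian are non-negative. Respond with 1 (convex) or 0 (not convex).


The Hessian of f(x,y) = -7*x^2 + 1*x*y + 2*y^2 - 1*x + 5*y + 14 is:
H = [[-14, 1], [1, 4]]
Trace = -14 + 4 = -10
Determinant = -14*4 - (1)^2 = -57
Discriminant = (-10)^2 - 4*-57 = 328.0
Eigenvalues: lambda_1 = -14.0554, lambda_2 = 4.0554
The function is not convex.

0


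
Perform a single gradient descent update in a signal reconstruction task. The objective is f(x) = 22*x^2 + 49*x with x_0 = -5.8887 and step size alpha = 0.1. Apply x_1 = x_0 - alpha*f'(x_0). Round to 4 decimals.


We compute the gradient at x_0 and apply the update.
f'(x) = 44*x + 49
f'(-5.8887) = 44*-5.8887 + 49 = -210.1028
x_1 = -5.8887 - 0.1*-210.1028 = 15.1216


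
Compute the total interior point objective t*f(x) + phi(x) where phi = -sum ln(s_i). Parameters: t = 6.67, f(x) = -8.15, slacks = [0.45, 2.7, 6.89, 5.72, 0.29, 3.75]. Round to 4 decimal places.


Step 1: Compute log-barrier.
ln values: [-0.7985, 0.9933, 1.9301, 1.744, -1.2379, 1.3218]
phi = -(-0.7985 + 0.9933 + 1.9301 + 1.744 - 1.2379 + 1.3218) = -3.9527
Step 2: Compute augmented objective.
t*f(x) = 6.67*-8.15 = -54.3605
Total = -54.3605 - 3.9527 = -58.3132


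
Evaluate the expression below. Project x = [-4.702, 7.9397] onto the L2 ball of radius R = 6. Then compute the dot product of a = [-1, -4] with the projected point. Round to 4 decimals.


Step 1: Compute ||x|| (intermediates to 6 decimals).
||x|| = sqrt((-4.702)^2 + 7.9397^2) = 9.227548
Step 2: Project.
Since ||x|| > R, scale = R/||x|| = 6/9.227548 = 0.650227, proj(x) = scale * x
proj(x) = [-3.057367, 5.162607]
Step 3: Dot product.
a^T * proj(x) = -1*(-3.057367) - 4*5.162607 = -17.5931


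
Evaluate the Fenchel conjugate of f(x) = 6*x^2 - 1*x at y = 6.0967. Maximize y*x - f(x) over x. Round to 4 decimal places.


f*(y) = sup_x {y*x - a*x^2 - b*x} = sup_x {(y-b)*x - a*x^2}
FOC: (y - b) - 2a*x = 0 => x* = (y - b)/(2a)
x* = (6.0967 + 1)/(2*6) = 0.5914
f*(6.0967) = (y-b)^2/(4a) = (6.0967 + 1)^2/(4*6)
= 50.3632/24 = 2.0985


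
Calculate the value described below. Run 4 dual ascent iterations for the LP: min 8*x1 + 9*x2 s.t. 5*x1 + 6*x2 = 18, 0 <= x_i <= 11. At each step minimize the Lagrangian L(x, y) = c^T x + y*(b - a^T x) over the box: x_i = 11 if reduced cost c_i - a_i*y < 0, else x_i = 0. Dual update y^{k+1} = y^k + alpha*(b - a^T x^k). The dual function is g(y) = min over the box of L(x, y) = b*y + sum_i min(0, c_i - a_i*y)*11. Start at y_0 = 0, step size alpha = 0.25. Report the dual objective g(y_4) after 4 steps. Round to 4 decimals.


Dual ascent for LP: min 8*x1 + 9*x2, 5*x1 + 6*x2 = 18, 0 <= x_i <= 11
Step 1: y^k = 0.0, reduced costs: (8.0, 9.0)
  x^k = (0.0, 0.0), subgradient = b - a^T x = 18.0
  y^{k+1} = 0.0 + 0.25*18.0 = 4.5
Step 2: y^k = 4.5, reduced costs: (-14.5, -18.0)
  x^k = (11.0, 11.0), subgradient = b - a^T x = -103.0
  y^{k+1} = 4.5 + 0.25*-103.0 = -21.25
Step 3: y^k = -21.25, reduced costs: (114.25, 136.5)
  x^k = (0.0, 0.0), subgradient = b - a^T x = 18.0
  y^{k+1} = -21.25 + 0.25*18.0 = -16.75
Step 4: y^k = -16.75, reduced costs: (91.75, 109.5)
  x^k = (0.0, 0.0), subgradient = b - a^T x = 18.0
  y^{k+1} = -16.75 + 0.25*18.0 = -12.25
Dual objective at y_4 = -12.25: reduced costs (69.25, 82.5), box minimizer x = (0.0, 0.0)
g(y_4) = b*y + (c1 - a1*y)*x1 + (c2 - a2*y)*x2 = 18*(-12.25) + 69.25*0.0 + 82.5*0.0 = -220.5 + 0.0 + 0.0 = -220.5


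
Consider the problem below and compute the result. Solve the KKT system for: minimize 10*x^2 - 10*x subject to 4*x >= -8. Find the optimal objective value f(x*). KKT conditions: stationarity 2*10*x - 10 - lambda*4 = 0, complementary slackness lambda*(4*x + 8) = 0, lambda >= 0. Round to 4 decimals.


Step 1: Try lambda = 0 (constraint inactive).
Stationarity: 2*10*x - 10 = 0
x* = 10/(2*10) = 0.5
Check constraint: 4*0.5 = 2.0 >= -8 -- satisfied.
Step 2: Compute optimal value.
f(x*) = 10*0.5^2 - 10*0.5 = -2.5


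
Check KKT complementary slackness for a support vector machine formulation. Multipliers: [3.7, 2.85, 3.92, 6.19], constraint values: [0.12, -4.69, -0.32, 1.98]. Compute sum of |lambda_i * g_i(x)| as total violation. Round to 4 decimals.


KKT complementary slackness check:
lambda_1 * g_1 = 3.7 * 0.12 = 0.444
lambda_2 * g_2 = 2.85 * -4.69 = -13.3665
lambda_3 * g_3 = 3.92 * -0.32 = -1.2544
lambda_4 * g_4 = 6.19 * 1.98 = 12.2562
Total violation = 0.444 + 13.3665 + 1.2544 + 12.2562 = 27.3211


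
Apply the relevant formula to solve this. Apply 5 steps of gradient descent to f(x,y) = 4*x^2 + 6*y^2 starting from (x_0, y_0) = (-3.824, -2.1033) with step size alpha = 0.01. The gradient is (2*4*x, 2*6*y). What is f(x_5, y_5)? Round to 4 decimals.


Gradient descent on f(x,y) = 4*x^2 + 6*y^2.
Starting point: (-3.824, -2.1033), alpha = 0.01
Step 1: grad_x = 2*4*-3.824 = -30.592, grad_y = 2*6*-2.1033 = -25.2396
  x_1 = -3.824 - 0.01*-30.592 = -3.5181
  y_1 = -2.1033 - 0.01*-25.2396 = -1.8509
Step 2: grad_x = 2*4*-3.5181 = -28.1446, grad_y = 2*6*-1.8509 = -22.2108
  x_2 = -3.5181 - 0.01*-28.1446 = -3.2366
  y_2 = -1.8509 - 0.01*-22.2108 = -1.6288
Step 3: grad_x = 2*4*-3.2366 = -25.8931, grad_y = 2*6*-1.6288 = -19.5455
  x_3 = -3.2366 - 0.01*-25.8931 = -2.9777
  y_3 = -1.6288 - 0.01*-19.5455 = -1.4333
Step 4: grad_x = 2*4*-2.9777 = -23.8216, grad_y = 2*6*-1.4333 = -17.2001
  x_4 = -2.9777 - 0.01*-23.8216 = -2.7395
  y_4 = -1.4333 - 0.01*-17.2001 = -1.2613
Step 5: grad_x = 2*4*-2.7395 = -21.9159, grad_y = 2*6*-1.2613 = -15.1361
  x_5 = -2.7395 - 0.01*-21.9159 = -2.5203
  y_5 = -1.2613 - 0.01*-15.1361 = -1.11
f(-2.5203, -1.11) = 4*(-2.5203)^2 + 6*(-1.11)^2 = 32.8005
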